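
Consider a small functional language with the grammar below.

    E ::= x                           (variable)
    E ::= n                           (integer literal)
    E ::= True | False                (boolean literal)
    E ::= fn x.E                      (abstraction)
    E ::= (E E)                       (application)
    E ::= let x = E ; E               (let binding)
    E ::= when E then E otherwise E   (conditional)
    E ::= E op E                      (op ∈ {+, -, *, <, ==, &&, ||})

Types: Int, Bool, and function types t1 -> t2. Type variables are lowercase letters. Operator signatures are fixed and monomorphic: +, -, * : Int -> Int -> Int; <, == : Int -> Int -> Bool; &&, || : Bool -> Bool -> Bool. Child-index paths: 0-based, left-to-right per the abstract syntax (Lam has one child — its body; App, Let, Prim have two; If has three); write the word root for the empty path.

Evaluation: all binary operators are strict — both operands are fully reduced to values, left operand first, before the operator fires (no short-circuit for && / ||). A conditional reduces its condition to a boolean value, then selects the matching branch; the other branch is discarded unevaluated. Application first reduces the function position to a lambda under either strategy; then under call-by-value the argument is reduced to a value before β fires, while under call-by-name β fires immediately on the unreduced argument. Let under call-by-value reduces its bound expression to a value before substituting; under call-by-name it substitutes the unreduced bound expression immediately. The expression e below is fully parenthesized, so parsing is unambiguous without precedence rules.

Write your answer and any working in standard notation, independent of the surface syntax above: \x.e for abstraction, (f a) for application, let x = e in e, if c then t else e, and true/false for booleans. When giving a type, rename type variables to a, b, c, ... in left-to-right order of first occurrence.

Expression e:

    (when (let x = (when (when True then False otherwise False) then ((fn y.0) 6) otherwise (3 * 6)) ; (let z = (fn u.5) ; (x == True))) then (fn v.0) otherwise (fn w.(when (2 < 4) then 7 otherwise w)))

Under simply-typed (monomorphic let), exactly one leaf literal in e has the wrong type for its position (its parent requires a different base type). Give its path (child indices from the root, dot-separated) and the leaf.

Working:
  unify Bool ~ Bool
  unify Bool ~ Bool
  unify Bool ~ Bool
\y._ : a -> Int
  unify a -> Int ~ Int -> b
  unify a ~ Int
  unify Int ~ b
_ _ : Int
  unify Int ~ Int
  unify Int ~ Int
  unify Int ~ Int
let x : Int
\u._ : c -> Int
let z : c -> Int
x : Int
  unify Int ~ Int
  unify Bool ~ Int
  FAIL: mismatch Bool ~ Int

Answer: 0.1.1.1 : true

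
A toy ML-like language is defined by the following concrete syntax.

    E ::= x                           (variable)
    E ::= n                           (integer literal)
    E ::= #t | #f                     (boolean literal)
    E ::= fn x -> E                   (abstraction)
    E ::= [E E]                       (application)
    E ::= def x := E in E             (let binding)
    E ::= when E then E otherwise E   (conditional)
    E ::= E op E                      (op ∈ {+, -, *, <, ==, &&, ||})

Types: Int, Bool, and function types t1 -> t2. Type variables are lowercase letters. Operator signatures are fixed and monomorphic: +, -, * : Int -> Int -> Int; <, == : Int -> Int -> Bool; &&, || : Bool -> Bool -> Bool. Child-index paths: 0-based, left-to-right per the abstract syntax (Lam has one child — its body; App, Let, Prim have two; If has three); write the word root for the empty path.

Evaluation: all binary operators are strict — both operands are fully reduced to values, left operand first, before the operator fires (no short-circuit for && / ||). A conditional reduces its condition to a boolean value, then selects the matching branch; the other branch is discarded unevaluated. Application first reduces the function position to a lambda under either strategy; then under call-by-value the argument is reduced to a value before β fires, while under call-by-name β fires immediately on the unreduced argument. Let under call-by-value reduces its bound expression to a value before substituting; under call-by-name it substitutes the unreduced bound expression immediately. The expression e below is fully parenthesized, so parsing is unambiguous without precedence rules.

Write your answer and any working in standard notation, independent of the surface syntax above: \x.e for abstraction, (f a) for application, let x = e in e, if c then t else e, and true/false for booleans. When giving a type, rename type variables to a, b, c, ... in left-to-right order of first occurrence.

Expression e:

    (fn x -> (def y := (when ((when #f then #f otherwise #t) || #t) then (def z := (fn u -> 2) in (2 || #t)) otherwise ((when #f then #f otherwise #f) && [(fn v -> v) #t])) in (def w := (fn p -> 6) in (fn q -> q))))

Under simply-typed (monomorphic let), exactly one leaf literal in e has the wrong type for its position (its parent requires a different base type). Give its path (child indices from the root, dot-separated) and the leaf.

Answer: 0.0.1.1.0 : 2

Trace:
  unify Bool ~ Bool
  unify Bool ~ Bool
  unify Bool ~ Bool
  unify Bool ~ Bool
  unify Bool ~ Bool
\u._ : b -> Int
let z : b -> Int
  unify Int ~ Bool
  FAIL: mismatch Int ~ Bool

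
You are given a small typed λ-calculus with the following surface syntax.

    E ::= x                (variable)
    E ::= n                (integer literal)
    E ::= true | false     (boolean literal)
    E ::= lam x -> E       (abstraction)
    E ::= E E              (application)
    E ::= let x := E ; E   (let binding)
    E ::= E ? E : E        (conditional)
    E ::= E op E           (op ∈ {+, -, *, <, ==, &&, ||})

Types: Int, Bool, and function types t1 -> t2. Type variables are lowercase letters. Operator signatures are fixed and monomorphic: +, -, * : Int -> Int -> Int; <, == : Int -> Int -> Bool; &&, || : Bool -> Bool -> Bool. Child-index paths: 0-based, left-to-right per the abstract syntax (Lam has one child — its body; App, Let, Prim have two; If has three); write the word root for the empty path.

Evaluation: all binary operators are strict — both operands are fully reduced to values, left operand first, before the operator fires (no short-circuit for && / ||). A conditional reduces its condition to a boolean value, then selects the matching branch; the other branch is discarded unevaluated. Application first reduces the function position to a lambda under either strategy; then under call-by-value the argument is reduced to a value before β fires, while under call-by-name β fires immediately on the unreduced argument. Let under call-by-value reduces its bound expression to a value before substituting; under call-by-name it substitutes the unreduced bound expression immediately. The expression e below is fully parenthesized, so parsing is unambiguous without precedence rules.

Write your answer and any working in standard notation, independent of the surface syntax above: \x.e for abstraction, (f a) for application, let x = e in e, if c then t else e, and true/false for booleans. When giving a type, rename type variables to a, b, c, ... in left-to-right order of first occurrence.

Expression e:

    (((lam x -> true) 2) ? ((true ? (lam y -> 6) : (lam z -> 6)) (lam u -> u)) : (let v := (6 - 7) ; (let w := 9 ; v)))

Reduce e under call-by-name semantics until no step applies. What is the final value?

Derivation:
step 0: (if ((\x.true) 2) then ((if true then (\y.6) else (\z.6)) (\u.u)) else (let v = (6 - 7) in (let w = 9 in v)))
step 1: [beta@0] (if true then ((if true then (\y.6) else (\z.6)) (\u.u)) else (let v = (6 - 7) in (let w = 9 in v)))
step 2: [if@root] ((if true then (\y.6) else (\z.6)) (\u.u))
step 3: [if@0] ((\y.6) (\u.u))
step 4: [beta@root] 6

Answer: 6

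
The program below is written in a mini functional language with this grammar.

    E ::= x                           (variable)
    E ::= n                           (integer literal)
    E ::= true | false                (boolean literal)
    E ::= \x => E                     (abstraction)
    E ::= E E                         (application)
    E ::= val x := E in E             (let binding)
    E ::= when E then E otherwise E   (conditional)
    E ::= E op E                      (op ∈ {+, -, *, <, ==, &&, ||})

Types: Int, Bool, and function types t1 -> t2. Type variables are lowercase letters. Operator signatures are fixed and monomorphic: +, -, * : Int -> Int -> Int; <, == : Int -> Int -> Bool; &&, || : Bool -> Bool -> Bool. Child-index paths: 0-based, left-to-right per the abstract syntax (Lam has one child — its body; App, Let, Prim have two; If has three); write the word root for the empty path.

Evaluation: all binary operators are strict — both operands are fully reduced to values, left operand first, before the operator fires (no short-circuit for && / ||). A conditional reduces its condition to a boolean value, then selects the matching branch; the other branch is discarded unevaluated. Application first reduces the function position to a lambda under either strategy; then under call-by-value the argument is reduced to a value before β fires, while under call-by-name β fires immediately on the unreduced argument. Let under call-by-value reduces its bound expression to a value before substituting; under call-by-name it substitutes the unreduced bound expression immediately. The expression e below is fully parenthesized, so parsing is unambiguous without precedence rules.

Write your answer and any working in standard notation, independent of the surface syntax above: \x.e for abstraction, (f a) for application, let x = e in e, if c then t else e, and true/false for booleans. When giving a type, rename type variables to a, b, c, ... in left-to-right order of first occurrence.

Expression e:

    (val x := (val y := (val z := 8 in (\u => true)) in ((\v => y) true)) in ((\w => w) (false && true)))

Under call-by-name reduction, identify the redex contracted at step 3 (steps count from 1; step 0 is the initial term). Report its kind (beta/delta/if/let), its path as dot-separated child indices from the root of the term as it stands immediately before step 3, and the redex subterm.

Answer: delta at root : (false && true)

Working:
step 0: (let x = (let y = (let z = 8 in (\u.true)) in ((\v.y) true)) in ((\w.w) (false && true)))
step 1: [let@root] ((\w.w) (false && true))
step 2: [beta@root] (false && true)
step 3: [delta@root] false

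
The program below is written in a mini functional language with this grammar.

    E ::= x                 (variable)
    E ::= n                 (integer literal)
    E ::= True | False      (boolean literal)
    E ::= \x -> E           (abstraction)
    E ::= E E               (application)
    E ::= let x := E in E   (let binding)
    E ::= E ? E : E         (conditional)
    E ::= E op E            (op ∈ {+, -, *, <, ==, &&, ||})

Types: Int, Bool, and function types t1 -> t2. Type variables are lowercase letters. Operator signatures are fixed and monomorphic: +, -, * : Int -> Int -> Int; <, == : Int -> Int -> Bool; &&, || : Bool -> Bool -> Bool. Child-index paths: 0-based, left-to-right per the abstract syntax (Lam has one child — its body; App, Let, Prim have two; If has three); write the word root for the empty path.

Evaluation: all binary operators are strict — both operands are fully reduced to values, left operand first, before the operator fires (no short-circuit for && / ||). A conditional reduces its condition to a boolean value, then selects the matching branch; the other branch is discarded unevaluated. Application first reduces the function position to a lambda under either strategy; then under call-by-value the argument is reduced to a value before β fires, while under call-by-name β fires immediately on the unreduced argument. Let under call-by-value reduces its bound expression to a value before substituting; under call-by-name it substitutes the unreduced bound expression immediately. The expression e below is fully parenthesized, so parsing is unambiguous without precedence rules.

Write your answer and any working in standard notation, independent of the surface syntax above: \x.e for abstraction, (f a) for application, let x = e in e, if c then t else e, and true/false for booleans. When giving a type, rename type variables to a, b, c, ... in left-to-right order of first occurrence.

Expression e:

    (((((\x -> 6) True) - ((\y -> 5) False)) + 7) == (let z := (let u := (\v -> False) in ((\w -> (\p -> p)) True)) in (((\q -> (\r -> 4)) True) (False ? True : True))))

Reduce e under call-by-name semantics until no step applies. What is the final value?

Derivation:
step 0: (((((\x.6) true) - ((\y.5) false)) + 7) == (let z = (let u = (\v.false) in ((\w.(\p.p)) true)) in (((\q.(\r.4)) true) (if false then true else true))))
step 1: [beta@0.0.0] (((6 - ((\y.5) false)) + 7) == (let z = (let u = (\v.false) in ((\w.(\p.p)) true)) in (((\q.(\r.4)) true) (if false then true else true))))
step 2: [beta@0.0.1] (((6 - 5) + 7) == (let z = (let u = (\v.false) in ((\w.(\p.p)) true)) in (((\q.(\r.4)) true) (if false then true else true))))
step 3: [delta@0.0] ((1 + 7) == (let z = (let u = (\v.false) in ((\w.(\p.p)) true)) in (((\q.(\r.4)) true) (if false then true else true))))
step 4: [delta@0] (8 == (let z = (let u = (\v.false) in ((\w.(\p.p)) true)) in (((\q.(\r.4)) true) (if false then true else true))))
step 5: [let@1] (8 == (((\q.(\r.4)) true) (if false then true else true)))
step 6: [beta@1.0] (8 == ((\r.4) (if false then true else true)))
step 7: [beta@1] (8 == 4)
step 8: [delta@root] false

Answer: false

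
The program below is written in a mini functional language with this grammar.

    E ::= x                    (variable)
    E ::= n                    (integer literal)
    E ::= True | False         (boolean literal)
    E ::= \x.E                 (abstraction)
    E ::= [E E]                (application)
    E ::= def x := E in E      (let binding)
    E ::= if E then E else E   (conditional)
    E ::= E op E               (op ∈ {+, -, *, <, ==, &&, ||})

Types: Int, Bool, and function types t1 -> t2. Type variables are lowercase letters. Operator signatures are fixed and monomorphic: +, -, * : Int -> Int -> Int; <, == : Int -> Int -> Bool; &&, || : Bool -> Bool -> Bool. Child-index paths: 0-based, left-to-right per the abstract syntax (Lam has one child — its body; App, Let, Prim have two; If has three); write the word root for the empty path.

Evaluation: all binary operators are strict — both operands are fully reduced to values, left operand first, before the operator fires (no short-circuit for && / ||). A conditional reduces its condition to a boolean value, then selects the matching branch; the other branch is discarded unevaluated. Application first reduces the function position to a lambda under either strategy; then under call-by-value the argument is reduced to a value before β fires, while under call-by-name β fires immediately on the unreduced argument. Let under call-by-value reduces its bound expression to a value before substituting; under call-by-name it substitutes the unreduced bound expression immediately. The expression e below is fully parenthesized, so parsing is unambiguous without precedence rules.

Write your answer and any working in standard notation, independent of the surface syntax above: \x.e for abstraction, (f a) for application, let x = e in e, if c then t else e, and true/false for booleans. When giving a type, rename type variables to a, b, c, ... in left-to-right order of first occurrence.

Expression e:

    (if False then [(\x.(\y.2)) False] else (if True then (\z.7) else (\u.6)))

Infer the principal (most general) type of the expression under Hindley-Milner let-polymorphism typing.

Answer: a -> Int

Working:
  unify Bool ~ Bool
\y._ : b -> Int
\x._ : a -> b -> Int
  unify a -> b -> Int ~ Bool -> c
  unify a ~ Bool
  unify b -> Int ~ c
_ _ : b -> Int
  unify Bool ~ Bool
\z._ : d -> Int
\u._ : e -> Int
  unify d -> Int ~ e -> Int
  unify d ~ e
  unify Int ~ Int
  unify b -> Int ~ e -> Int
  unify b ~ e
  unify Int ~ Int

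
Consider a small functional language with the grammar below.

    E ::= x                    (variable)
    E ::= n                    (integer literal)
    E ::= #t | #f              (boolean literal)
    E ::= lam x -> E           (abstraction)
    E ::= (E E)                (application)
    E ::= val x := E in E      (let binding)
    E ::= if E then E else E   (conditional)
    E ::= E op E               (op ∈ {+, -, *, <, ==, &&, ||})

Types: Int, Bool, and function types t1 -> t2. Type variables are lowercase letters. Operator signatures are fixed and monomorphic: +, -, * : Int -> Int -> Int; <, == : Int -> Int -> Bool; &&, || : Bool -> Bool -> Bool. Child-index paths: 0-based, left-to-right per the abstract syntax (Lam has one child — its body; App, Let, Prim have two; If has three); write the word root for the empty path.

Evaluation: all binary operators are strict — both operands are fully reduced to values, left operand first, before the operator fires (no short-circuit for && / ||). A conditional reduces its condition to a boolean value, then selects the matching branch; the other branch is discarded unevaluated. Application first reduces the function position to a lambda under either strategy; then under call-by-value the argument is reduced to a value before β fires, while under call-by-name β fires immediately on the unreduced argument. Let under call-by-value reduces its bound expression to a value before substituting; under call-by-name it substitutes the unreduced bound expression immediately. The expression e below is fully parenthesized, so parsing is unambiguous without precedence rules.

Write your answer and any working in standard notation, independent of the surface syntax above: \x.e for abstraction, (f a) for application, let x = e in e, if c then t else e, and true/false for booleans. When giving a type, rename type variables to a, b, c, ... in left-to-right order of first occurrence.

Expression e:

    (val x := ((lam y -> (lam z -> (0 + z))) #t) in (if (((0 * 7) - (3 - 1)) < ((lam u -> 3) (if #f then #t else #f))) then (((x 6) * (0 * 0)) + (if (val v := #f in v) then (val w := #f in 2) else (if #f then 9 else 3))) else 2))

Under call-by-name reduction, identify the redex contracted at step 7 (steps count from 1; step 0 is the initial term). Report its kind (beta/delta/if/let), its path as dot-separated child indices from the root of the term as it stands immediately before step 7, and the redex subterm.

Answer: if at root : (if true then (((((\y.(\z.(0 + z))) true) 6) * (0 * 0)) + (if (let v = false in v) then (let w = false in 2) else (if false then 9 else 3))) else 2)

Derivation:
step 0: (let x = ((\y.(\z.(0 + z))) true) in (if (((0 * 7) - (3 - 1)) < ((\u.3) (if false then true else false))) then (((x 6) * (0 * 0)) + (if (let v = false in v) then (let w = false in 2) else (if false then 9 else 3))) else 2))
step 1: [let@root] (if (((0 * 7) - (3 - 1)) < ((\u.3) (if false then true else false))) then (((((\y.(\z.(0 + z))) true) 6) * (0 * 0)) + (if (let v = false in v) then (let w = false in 2) else (if false then 9 else 3))) else 2)
step 2: [delta@0.0.0] (if ((0 - (3 - 1)) < ((\u.3) (if false then true else false))) then (((((\y.(\z.(0 + z))) true) 6) * (0 * 0)) + (if (let v = false in v) then (let w = false in 2) else (if false then 9 else 3))) else 2)
step 3: [delta@0.0.1] (if ((0 - 2) < ((\u.3) (if false then true else false))) then (((((\y.(\z.(0 + z))) true) 6) * (0 * 0)) + (if (let v = false in v) then (let w = false in 2) else (if false then 9 else 3))) else 2)
step 4: [delta@0.0] (if (-2 < ((\u.3) (if false then true else false))) then (((((\y.(\z.(0 + z))) true) 6) * (0 * 0)) + (if (let v = false in v) then (let w = false in 2) else (if false then 9 else 3))) else 2)
step 5: [beta@0.1] (if (-2 < 3) then (((((\y.(\z.(0 + z))) true) 6) * (0 * 0)) + (if (let v = false in v) then (let w = false in 2) else (if false then 9 else 3))) else 2)
step 6: [delta@0] (if true then (((((\y.(\z.(0 + z))) true) 6) * (0 * 0)) + (if (let v = false in v) then (let w = false in 2) else (if false then 9 else 3))) else 2)
step 7: [if@root] (((((\y.(\z.(0 + z))) true) 6) * (0 * 0)) + (if (let v = false in v) then (let w = false in 2) else (if false then 9 else 3)))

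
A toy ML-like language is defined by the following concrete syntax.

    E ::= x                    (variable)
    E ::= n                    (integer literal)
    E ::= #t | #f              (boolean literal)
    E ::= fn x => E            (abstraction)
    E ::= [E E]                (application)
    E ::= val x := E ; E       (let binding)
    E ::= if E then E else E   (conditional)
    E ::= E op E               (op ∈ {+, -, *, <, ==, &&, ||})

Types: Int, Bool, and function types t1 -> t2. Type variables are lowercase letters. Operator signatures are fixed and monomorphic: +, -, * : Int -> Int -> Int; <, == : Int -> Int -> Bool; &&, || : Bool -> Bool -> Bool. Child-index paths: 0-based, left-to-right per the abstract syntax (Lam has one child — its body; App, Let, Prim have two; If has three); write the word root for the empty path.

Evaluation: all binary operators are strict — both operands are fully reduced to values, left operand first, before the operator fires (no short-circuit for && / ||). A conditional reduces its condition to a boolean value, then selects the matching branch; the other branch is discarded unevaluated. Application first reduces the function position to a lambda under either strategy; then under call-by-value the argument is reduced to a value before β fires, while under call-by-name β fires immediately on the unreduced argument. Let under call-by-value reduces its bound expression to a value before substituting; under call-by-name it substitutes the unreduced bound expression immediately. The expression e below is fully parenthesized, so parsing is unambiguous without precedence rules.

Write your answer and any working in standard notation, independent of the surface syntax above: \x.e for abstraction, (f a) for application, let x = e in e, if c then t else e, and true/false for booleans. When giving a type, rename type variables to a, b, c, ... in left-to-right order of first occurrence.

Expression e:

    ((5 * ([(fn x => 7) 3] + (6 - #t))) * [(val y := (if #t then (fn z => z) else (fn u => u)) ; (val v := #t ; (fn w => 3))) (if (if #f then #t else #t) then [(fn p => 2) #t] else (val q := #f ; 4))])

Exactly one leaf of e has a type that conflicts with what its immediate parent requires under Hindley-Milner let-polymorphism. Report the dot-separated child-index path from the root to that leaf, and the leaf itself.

Answer: 0.1.1.1 : true

Derivation:
  unify Int ~ Int
\x._ : a -> Int
  unify a -> Int ~ Int -> b
  unify a ~ Int
  unify Int ~ b
_ _ : Int
  unify Int ~ Int
  unify Int ~ Int
  unify Bool ~ Int
  FAIL: mismatch Bool ~ Int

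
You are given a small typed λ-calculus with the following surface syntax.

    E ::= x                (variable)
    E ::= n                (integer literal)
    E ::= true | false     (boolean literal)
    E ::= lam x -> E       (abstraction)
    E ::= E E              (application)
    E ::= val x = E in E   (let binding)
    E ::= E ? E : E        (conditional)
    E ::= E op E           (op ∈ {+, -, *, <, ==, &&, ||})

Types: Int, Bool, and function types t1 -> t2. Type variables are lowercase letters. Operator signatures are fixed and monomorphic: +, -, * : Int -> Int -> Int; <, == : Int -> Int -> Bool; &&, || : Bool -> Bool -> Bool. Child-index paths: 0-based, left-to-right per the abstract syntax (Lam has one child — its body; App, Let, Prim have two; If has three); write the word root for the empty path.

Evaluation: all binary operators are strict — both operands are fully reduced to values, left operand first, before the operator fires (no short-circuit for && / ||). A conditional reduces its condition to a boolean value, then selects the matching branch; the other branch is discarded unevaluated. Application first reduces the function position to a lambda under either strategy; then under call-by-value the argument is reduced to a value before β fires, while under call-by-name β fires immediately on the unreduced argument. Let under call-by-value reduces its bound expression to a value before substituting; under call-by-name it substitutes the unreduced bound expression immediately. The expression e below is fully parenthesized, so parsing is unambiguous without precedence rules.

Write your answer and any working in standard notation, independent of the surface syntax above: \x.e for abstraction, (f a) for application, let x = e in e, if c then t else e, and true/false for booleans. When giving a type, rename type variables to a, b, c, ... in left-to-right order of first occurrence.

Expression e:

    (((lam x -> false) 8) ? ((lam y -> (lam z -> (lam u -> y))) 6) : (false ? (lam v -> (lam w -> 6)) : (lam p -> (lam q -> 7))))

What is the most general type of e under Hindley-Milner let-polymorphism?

Trace:
\x._ : a -> Bool
  unify a -> Bool ~ Int -> b
  unify a ~ Int
  unify Bool ~ b
_ _ : Bool
  unify Bool ~ Bool
y : c
\u._ : e -> c
\z._ : d -> e -> c
\y._ : c -> d -> e -> c
  unify c -> d -> e -> c ~ Int -> f
  unify c ~ Int
  unify d -> e -> Int ~ f
_ _ : d -> e -> Int
  unify Bool ~ Bool
\w._ : h -> Int
\v._ : g -> h -> Int
\q._ : j -> Int
\p._ : i -> j -> Int
  unify g -> h -> Int ~ i -> j -> Int
  unify g ~ i
  unify h -> Int ~ j -> Int
  unify h ~ j
  unify Int ~ Int
  unify d -> e -> Int ~ i -> j -> Int
  unify d ~ i
  unify e -> Int ~ j -> Int
  unify e ~ j
  unify Int ~ Int

Answer: a -> b -> Int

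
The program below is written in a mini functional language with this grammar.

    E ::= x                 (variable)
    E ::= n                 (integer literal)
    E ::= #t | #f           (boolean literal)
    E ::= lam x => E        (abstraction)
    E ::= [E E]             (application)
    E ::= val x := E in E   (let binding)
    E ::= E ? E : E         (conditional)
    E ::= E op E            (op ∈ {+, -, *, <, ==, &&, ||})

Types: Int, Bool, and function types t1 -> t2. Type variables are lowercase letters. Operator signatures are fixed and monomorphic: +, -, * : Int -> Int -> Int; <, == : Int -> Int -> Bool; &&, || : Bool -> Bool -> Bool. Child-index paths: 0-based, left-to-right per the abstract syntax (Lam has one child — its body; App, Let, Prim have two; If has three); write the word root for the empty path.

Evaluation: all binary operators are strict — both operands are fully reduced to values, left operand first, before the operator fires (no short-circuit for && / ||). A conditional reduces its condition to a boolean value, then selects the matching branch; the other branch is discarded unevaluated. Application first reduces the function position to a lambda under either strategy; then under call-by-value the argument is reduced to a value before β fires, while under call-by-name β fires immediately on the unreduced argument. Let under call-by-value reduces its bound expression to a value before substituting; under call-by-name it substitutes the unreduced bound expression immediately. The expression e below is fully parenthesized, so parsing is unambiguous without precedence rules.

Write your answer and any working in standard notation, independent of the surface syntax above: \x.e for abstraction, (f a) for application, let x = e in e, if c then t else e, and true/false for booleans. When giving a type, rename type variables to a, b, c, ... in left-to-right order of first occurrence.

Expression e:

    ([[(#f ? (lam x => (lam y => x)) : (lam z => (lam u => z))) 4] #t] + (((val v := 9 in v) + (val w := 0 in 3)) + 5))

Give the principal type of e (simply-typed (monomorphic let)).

Working:
  unify Bool ~ Bool
x : a
\y._ : b -> a
\x._ : a -> b -> a
z : c
\u._ : d -> c
\z._ : c -> d -> c
  unify a -> b -> a ~ c -> d -> c
  unify a ~ c
  unify b -> c ~ d -> c
  unify b ~ d
  unify c ~ c
  unify c -> d -> c ~ Int -> e
  unify c ~ Int
  unify d -> Int ~ e
_ _ : d -> Int
  unify d -> Int ~ Bool -> f
  unify d ~ Bool
  unify Int ~ f
_ _ : Int
  unify Int ~ Int
let v : Int
v : Int
  unify Int ~ Int
let w : Int
  unify Int ~ Int
  unify Int ~ Int
  unify Int ~ Int
  unify Int ~ Int

Answer: Int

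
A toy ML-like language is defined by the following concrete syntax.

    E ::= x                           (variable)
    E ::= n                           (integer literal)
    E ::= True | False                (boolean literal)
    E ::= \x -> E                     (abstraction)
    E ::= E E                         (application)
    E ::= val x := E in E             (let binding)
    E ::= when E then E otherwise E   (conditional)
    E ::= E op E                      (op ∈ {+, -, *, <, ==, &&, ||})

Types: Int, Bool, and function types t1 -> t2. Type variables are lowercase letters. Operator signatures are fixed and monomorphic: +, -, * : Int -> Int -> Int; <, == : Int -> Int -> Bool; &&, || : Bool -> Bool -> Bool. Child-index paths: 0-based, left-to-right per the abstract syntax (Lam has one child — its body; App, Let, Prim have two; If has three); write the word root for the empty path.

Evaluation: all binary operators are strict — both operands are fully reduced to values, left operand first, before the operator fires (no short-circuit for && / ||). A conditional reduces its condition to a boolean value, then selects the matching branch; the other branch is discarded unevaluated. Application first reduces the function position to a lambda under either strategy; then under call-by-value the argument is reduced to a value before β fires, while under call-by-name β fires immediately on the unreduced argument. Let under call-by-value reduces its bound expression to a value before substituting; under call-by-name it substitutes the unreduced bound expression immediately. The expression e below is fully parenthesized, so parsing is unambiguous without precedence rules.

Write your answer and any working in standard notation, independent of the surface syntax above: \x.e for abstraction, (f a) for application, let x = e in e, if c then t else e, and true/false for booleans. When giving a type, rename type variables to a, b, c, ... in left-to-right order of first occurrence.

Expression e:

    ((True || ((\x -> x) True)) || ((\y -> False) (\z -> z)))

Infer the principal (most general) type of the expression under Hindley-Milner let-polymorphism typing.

Answer: Bool

Trace:
  unify Bool ~ Bool
x : a
\x._ : a -> a
  unify a -> a ~ Bool -> b
  unify a ~ Bool
  unify Bool ~ b
_ _ : Bool
  unify Bool ~ Bool
  unify Bool ~ Bool
\y._ : c -> Bool
z : d
\z._ : d -> d
  unify c -> Bool ~ (d -> d) -> e
  unify c ~ d -> d
  unify Bool ~ e
_ _ : Bool
  unify Bool ~ Bool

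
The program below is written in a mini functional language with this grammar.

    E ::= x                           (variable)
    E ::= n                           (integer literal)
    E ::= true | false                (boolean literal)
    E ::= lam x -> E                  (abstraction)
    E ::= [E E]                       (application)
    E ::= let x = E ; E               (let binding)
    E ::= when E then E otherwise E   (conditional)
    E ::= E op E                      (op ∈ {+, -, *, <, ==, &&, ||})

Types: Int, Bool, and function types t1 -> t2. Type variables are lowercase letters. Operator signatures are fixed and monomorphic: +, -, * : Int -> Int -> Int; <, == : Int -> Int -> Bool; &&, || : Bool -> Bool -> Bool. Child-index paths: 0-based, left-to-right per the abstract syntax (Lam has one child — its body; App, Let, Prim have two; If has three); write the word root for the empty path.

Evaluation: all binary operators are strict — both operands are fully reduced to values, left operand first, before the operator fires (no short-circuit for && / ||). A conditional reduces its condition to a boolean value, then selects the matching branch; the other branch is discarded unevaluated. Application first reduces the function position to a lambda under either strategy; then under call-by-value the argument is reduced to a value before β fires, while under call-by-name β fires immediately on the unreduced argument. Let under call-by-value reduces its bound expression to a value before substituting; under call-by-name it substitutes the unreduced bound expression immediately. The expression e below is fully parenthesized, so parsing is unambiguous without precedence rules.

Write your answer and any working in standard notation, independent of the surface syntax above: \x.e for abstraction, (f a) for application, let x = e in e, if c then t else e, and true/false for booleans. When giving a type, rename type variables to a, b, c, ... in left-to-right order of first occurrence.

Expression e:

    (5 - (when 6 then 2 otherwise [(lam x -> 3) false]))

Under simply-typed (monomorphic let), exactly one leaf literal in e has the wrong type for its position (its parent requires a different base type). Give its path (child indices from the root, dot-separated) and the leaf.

Working:
  unify Int ~ Int
  unify Int ~ Bool
  FAIL: mismatch Int ~ Bool

Answer: 1.0 : 6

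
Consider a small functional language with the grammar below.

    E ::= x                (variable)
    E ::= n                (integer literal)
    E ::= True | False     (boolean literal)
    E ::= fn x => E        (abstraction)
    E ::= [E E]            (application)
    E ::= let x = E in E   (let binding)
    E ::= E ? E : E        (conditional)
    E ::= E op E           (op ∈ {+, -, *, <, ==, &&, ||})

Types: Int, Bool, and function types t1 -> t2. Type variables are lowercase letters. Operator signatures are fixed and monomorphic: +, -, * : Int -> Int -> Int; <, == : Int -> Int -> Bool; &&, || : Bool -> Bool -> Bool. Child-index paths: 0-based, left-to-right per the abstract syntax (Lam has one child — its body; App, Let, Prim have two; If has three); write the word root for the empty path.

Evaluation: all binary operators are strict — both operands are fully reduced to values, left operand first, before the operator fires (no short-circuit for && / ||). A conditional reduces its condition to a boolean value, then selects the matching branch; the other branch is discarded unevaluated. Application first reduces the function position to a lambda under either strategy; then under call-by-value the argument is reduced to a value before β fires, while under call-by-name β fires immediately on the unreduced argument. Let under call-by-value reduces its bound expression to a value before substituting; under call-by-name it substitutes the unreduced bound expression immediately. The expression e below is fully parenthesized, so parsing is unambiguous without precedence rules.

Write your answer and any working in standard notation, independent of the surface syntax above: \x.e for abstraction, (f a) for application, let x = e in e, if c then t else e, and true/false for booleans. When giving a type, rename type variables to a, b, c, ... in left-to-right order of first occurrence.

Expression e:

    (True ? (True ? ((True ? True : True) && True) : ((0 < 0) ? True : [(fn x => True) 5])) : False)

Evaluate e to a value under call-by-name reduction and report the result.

Answer: true

Derivation:
step 0: (if true then (if true then ((if true then true else true) && true) else (if (0 < 0) then true else ((\x.true) 5))) else false)
step 1: [if@root] (if true then ((if true then true else true) && true) else (if (0 < 0) then true else ((\x.true) 5)))
step 2: [if@root] ((if true then true else true) && true)
step 3: [if@0] (true && true)
step 4: [delta@root] true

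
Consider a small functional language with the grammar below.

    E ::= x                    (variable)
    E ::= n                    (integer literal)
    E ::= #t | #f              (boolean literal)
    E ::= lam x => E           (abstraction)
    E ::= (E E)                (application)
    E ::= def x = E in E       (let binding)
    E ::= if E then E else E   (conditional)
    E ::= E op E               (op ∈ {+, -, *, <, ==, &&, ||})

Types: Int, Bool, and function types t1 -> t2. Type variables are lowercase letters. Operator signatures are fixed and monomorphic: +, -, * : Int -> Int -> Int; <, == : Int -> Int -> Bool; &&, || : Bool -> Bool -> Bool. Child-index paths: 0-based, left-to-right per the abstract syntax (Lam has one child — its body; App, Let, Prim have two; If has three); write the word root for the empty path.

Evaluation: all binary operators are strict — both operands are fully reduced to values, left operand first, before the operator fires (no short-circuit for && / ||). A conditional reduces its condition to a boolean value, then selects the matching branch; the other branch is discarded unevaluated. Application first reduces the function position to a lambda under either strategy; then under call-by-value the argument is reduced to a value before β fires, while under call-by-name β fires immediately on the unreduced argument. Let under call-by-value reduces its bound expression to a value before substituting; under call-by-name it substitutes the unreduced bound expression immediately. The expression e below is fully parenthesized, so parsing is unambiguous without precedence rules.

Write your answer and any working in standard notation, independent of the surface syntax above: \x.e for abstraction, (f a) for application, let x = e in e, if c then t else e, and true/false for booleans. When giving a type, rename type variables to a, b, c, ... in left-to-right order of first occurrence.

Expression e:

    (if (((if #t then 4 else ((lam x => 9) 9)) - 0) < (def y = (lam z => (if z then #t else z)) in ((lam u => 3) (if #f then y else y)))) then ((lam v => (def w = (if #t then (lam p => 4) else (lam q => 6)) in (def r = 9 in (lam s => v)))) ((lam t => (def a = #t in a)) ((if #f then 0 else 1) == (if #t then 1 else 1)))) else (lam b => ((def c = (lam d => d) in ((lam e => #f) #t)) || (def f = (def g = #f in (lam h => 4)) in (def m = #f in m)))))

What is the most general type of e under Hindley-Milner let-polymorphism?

Answer: a -> Bool

Working:
  unify Bool ~ Bool
\x._ : a -> Int
  unify a -> Int ~ Int -> b
  unify a ~ Int
  unify Int ~ b
_ _ : Int
  unify Int ~ Int
  unify Int ~ Int
  unify Int ~ Int
  unify Int ~ Int
z : c
  unify c ~ Bool
z : Bool
  unify Bool ~ Bool
\z._ : Bool -> Bool
let y : Bool -> Bool
\u._ : d -> Int
  unify Bool ~ Bool
y : Bool -> Bool
y : Bool -> Bool
  unify Bool -> Bool ~ Bool -> Bool
  unify Bool ~ Bool
  unify Bool ~ Bool
  unify d -> Int ~ (Bool -> Bool) -> e
  unify d ~ Bool -> Bool
  unify Int ~ e
_ _ : Int
  unify Int ~ Int
  unify Bool ~ Bool
  unify Bool ~ Bool
\p._ : g -> Int
\q._ : h -> Int
  unify g -> Int ~ h -> Int
  unify g ~ h
  unify Int ~ Int
let w : forall. h -> Int
let r : Int
v : f
\s._ : i -> f
\v._ : f -> i -> f
let a : Bool
a : Bool
\t._ : j -> Bool
  unify Bool ~ Bool
  unify Int ~ Int
  unify Int ~ Int
  unify Bool ~ Bool
  unify Int ~ Int
  unify Int ~ Int
  unify j -> Bool ~ Bool -> k
  unify j ~ Bool
  unify Bool ~ k
_ _ : Bool
  unify f -> i -> f ~ Bool -> l
  unify f ~ Bool
  unify i -> Bool ~ l
_ _ : i -> Bool
d : n
\d._ : n -> n
let c : forall. n -> n
\e._ : o -> Bool
  unify o -> Bool ~ Bool -> p
  unify o ~ Bool
  unify Bool ~ p
_ _ : Bool
  unify Bool ~ Bool
let g : Bool
\h._ : q -> Int
let f : forall. q -> Int
let m : Bool
m : Bool
  unify Bool ~ Bool
\b._ : m -> Bool
  unify i -> Bool ~ m -> Bool
  unify i ~ m
  unify Bool ~ Bool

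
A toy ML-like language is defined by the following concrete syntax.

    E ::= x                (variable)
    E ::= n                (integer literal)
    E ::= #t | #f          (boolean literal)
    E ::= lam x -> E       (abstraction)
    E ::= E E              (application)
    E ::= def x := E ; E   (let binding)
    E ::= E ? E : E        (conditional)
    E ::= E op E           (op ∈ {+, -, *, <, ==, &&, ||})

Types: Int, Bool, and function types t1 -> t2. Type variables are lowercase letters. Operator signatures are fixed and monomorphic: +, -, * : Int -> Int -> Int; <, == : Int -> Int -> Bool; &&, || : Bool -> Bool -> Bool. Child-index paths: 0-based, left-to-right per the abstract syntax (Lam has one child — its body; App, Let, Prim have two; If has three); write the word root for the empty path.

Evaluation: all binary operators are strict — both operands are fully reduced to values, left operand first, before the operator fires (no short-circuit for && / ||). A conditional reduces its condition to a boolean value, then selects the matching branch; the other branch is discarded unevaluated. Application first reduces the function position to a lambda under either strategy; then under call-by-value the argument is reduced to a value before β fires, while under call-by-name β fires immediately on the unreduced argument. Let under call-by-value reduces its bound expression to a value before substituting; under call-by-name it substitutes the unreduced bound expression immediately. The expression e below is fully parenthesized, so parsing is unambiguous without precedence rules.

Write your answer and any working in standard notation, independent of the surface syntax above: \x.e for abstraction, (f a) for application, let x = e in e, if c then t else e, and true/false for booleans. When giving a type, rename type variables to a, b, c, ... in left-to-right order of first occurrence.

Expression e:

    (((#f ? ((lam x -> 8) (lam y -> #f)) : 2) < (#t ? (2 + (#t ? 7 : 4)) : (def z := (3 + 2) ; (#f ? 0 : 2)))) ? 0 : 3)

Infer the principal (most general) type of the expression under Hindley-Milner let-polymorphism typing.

Derivation:
  unify Bool ~ Bool
\x._ : a -> Int
\y._ : b -> Bool
  unify a -> Int ~ (b -> Bool) -> c
  unify a ~ b -> Bool
  unify Int ~ c
_ _ : Int
  unify Int ~ Int
  unify Int ~ Int
  unify Bool ~ Bool
  unify Int ~ Int
  unify Bool ~ Bool
  unify Int ~ Int
  unify Int ~ Int
  unify Int ~ Int
  unify Int ~ Int
let z : Int
  unify Bool ~ Bool
  unify Int ~ Int
  unify Int ~ Int
  unify Int ~ Int
  unify Bool ~ Bool
  unify Int ~ Int

Answer: Int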